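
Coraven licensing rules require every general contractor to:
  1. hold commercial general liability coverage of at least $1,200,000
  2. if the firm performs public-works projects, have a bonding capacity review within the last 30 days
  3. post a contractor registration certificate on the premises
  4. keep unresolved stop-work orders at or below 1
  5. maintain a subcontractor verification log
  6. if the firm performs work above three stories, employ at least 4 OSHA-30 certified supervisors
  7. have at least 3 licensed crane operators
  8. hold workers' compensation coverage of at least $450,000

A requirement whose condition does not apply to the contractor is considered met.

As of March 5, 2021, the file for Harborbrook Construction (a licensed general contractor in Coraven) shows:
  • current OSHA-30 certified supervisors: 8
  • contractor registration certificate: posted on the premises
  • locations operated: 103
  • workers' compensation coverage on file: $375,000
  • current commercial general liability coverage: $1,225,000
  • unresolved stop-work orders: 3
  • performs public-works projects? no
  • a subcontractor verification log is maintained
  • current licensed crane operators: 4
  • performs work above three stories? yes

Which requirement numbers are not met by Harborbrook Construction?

4, 8

1. commercial general liability coverage $1,225,000 ≥ $1,200,000 → met
2. condition 'performs public-works projects' does not hold → requirement n/a → met
3. contractor registration certificate present → met
4. unresolved stop-work orders 3 > 1 → not met
5. subcontractor verification log present → met
6. condition 'performs work above three stories' holds; OSHA-30 certified supervisors 8 ≥ 4 → met
7. licensed crane operators 4 ≥ 3 → met
8. workers' compensation coverage $375,000 < $450,000 → not met
Not met: 4, 8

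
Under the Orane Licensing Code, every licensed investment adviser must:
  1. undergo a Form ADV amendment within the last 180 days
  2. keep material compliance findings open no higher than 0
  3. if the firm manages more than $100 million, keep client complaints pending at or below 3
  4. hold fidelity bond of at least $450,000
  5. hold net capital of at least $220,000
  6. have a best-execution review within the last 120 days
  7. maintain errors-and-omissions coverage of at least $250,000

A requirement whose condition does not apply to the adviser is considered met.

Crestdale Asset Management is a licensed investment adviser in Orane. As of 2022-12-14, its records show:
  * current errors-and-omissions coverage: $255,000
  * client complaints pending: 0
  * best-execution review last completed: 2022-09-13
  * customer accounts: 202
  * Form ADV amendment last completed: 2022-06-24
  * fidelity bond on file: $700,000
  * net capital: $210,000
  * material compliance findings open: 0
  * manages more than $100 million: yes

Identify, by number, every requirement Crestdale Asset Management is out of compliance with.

1. Form ADV amendment 173 days ago vs limit 180 → met
2. material compliance findings open 0 ≤ 0 → met
3. condition 'manages more than $100 million' holds; client complaints pending 0 ≤ 3 → met
4. fidelity bond $700,000 ≥ $450,000 → met
5. net capital $210,000 < $220,000 → not met
6. best-execution review 92 days ago vs limit 120 → met
7. errors-and-omissions coverage $255,000 ≥ $250,000 → met
Not met: 5

5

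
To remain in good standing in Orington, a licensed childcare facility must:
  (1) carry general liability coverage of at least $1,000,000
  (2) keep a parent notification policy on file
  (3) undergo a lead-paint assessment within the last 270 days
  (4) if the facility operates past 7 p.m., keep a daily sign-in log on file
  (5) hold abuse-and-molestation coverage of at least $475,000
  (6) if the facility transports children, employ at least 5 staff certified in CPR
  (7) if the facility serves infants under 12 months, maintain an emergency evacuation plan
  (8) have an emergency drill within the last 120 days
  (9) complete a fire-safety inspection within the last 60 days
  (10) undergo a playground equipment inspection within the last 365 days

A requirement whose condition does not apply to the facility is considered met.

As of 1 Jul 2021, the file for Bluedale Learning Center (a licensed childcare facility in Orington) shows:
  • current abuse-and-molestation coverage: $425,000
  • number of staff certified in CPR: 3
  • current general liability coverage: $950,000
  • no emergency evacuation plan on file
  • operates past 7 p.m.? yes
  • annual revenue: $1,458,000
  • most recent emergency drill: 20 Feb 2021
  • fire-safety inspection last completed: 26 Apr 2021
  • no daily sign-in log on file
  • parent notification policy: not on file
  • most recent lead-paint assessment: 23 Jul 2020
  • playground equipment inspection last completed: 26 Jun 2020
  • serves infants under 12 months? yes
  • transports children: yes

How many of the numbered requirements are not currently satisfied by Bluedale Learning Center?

10

1. general liability coverage $950,000 < $1,000,000 → not met
2. parent notification policy absent → not met
3. lead-paint assessment 343 days ago vs limit 270 → not met
4. condition 'operates past 7 p.m.' holds; daily sign-in log absent → not met
5. abuse-and-molestation coverage $425,000 < $475,000 → not met
6. condition 'transports children' holds; staff certified in CPR 3 < 5 → not met
7. condition 'serves infants under 12 months' holds; emergency evacuation plan absent → not met
8. emergency drill 131 days ago vs limit 120 → not met
9. fire-safety inspection 66 days ago vs limit 60 → not met
10. playground equipment inspection 370 days ago vs limit 365 → not met
Not met: 10 of 10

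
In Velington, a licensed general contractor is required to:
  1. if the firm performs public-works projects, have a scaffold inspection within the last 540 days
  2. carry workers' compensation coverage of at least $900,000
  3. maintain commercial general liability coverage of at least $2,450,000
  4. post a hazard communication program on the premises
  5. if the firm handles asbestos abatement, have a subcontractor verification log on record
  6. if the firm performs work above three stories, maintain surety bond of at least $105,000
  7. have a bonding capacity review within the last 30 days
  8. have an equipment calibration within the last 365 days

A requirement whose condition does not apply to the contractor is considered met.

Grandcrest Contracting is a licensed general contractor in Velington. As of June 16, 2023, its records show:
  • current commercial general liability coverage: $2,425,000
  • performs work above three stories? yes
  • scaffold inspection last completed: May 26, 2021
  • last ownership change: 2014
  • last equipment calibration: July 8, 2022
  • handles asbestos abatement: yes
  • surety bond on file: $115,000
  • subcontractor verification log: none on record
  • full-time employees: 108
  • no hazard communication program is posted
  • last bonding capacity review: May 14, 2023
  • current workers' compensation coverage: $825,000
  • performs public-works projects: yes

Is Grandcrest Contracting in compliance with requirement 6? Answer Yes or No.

6. condition 'performs work above three stories' holds; surety bond $115,000 ≥ $105,000 → met

Yes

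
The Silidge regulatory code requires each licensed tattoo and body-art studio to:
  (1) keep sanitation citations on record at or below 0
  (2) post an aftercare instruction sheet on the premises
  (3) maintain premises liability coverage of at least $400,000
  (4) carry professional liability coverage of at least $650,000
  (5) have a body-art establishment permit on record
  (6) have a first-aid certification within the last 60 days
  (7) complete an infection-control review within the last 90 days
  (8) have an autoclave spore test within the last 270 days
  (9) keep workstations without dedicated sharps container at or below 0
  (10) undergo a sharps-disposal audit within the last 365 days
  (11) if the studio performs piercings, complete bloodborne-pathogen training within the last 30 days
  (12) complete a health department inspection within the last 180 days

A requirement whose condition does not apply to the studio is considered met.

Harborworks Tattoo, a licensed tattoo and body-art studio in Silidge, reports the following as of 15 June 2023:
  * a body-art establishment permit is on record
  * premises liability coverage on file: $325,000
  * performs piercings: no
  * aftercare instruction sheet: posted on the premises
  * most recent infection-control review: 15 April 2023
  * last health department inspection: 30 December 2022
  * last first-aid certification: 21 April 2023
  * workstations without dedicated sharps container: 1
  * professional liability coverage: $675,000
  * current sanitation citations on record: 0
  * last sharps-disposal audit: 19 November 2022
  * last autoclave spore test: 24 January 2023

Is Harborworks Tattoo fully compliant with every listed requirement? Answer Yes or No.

No

1. sanitation citations on record 0 ≤ 0 → met
2. aftercare instruction sheet present → met
3. premises liability coverage $325,000 < $400,000 → not met
4. professional liability coverage $675,000 ≥ $650,000 → met
5. body-art establishment permit present → met
6. first-aid certification 55 days ago vs limit 60 → met
7. infection-control review 61 days ago vs limit 90 → met
8. autoclave spore test 142 days ago vs limit 270 → met
9. workstations without dedicated sharps container 1 > 0 → not met
10. sharps-disposal audit 208 days ago vs limit 365 → met
11. condition 'performs piercings' does not hold → requirement n/a → met
12. health department inspection 167 days ago vs limit 180 → met
Not met: 3, 9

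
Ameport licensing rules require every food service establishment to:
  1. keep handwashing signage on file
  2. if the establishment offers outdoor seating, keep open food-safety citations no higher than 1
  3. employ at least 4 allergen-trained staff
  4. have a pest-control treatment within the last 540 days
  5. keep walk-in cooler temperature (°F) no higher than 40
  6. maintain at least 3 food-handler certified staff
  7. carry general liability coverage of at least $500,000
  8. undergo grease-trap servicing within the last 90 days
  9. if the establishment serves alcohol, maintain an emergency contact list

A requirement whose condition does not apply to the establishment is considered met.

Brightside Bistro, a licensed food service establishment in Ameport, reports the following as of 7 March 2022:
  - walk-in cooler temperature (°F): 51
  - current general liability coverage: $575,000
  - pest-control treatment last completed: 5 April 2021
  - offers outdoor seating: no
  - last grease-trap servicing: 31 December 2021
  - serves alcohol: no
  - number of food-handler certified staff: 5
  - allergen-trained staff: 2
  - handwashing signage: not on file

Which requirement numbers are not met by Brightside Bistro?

1, 3, 5

1. handwashing signage absent → not met
2. condition 'offers outdoor seating' does not hold → requirement n/a → met
3. allergen-trained staff 2 < 4 → not met
4. pest-control treatment 336 days ago vs limit 540 → met
5. walk-in cooler temperature (°F) 51 > 40 → not met
6. food-handler certified staff 5 ≥ 3 → met
7. general liability coverage $575,000 ≥ $500,000 → met
8. grease-trap servicing 66 days ago vs limit 90 → met
9. condition 'serves alcohol' does not hold → requirement n/a → met
Not met: 1, 3, 5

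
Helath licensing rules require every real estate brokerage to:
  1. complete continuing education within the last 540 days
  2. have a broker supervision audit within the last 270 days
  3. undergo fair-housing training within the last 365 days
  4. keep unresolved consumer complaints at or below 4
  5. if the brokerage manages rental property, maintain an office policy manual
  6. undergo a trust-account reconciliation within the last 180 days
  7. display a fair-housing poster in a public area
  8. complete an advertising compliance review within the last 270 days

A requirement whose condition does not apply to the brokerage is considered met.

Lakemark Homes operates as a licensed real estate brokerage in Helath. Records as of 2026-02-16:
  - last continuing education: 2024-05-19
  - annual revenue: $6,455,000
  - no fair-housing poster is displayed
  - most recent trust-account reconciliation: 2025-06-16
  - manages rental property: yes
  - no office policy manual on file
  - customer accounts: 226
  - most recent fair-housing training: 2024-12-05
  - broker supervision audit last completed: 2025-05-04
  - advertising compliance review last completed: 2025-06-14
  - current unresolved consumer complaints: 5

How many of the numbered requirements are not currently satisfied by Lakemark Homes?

7

1. continuing education 638 days ago vs limit 540 → not met
2. broker supervision audit 288 days ago vs limit 270 → not met
3. fair-housing training 438 days ago vs limit 365 → not met
4. unresolved consumer complaints 5 > 4 → not met
5. condition 'manages rental property' holds; office policy manual absent → not met
6. trust-account reconciliation 245 days ago vs limit 180 → not met
7. fair-housing poster absent → not met
8. advertising compliance review 247 days ago vs limit 270 → met
Not met: 7 of 8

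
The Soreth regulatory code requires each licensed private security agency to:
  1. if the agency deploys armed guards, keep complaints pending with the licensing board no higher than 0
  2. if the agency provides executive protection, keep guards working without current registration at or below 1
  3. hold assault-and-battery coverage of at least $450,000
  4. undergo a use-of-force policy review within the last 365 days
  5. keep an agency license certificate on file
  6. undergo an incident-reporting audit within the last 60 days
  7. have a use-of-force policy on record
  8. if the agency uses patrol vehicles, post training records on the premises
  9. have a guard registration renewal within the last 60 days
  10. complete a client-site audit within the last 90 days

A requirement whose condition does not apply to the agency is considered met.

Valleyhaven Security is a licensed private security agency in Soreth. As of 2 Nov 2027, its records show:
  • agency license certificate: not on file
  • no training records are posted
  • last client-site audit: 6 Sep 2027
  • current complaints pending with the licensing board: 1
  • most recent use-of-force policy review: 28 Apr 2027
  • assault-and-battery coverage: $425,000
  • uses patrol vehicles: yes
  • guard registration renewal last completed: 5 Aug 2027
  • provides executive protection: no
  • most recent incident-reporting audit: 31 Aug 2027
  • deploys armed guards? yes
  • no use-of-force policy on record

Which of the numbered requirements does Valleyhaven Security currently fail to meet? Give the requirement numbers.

1. condition 'deploys armed guards' holds; complaints pending with the licensing board 1 > 0 → not met
2. condition 'provides executive protection' does not hold → requirement n/a → met
3. assault-and-battery coverage $425,000 < $450,000 → not met
4. use-of-force policy review 188 days ago vs limit 365 → met
5. agency license certificate absent → not met
6. incident-reporting audit 63 days ago vs limit 60 → not met
7. use-of-force policy absent → not met
8. condition 'uses patrol vehicles' holds; training records absent → not met
9. guard registration renewal 89 days ago vs limit 60 → not met
10. client-site audit 57 days ago vs limit 90 → met
Not met: 1, 3, 5, 6, 7, 8, 9

1, 3, 5, 6, 7, 8, 9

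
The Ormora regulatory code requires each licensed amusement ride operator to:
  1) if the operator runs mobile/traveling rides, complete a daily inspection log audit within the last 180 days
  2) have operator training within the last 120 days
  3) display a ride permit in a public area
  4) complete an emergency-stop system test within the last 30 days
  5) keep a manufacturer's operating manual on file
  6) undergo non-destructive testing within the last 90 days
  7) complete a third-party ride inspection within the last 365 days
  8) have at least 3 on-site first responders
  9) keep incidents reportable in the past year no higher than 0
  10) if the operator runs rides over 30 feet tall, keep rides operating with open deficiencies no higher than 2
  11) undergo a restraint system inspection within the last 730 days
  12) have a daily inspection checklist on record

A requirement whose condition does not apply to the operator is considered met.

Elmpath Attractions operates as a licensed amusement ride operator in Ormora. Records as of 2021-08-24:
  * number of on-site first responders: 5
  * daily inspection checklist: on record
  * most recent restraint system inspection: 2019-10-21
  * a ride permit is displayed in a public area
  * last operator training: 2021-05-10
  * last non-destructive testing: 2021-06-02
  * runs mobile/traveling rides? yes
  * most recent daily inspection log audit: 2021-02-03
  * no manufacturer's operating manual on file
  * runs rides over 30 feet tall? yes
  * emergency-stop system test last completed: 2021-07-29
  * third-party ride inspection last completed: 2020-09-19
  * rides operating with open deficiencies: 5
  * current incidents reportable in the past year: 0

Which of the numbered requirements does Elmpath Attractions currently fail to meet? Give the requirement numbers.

1. condition 'runs mobile/traveling rides' holds; daily inspection log audit 202 days ago vs limit 180 → not met
2. operator training 106 days ago vs limit 120 → met
3. ride permit present → met
4. emergency-stop system test 26 days ago vs limit 30 → met
5. manufacturer's operating manual absent → not met
6. non-destructive testing 83 days ago vs limit 90 → met
7. third-party ride inspection 339 days ago vs limit 365 → met
8. on-site first responders 5 ≥ 3 → met
9. incidents reportable in the past year 0 ≤ 0 → met
10. condition 'runs rides over 30 feet tall' holds; rides operating with open deficiencies 5 > 2 → not met
11. restraint system inspection 673 days ago vs limit 730 → met
12. daily inspection checklist present → met
Not met: 1, 5, 10

1, 5, 10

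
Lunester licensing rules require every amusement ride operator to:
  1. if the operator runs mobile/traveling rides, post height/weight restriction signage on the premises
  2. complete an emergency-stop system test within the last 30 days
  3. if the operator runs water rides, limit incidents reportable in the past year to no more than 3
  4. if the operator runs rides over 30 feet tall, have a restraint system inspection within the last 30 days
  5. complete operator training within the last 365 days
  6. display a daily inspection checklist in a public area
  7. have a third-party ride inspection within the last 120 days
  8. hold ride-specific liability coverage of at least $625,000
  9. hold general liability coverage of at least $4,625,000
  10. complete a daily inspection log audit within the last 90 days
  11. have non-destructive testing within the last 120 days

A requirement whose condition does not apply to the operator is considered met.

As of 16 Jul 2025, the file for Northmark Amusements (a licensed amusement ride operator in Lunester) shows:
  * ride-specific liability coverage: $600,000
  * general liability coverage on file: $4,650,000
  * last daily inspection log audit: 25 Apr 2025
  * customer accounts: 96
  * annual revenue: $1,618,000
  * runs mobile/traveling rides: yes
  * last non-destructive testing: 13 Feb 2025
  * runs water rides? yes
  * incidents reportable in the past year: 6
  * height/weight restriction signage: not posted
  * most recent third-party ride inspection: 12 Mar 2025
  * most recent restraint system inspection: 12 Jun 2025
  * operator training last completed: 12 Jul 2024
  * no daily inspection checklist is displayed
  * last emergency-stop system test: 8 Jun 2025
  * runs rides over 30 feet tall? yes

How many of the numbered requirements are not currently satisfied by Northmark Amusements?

9

1. condition 'runs mobile/traveling rides' holds; height/weight restriction signage absent → not met
2. emergency-stop system test 38 days ago vs limit 30 → not met
3. condition 'runs water rides' holds; incidents reportable in the past year 6 > 3 → not met
4. condition 'runs rides over 30 feet tall' holds; restraint system inspection 34 days ago vs limit 30 → not met
5. operator training 369 days ago vs limit 365 → not met
6. daily inspection checklist absent → not met
7. third-party ride inspection 126 days ago vs limit 120 → not met
8. ride-specific liability coverage $600,000 < $625,000 → not met
9. general liability coverage $4,650,000 ≥ $4,625,000 → met
10. daily inspection log audit 82 days ago vs limit 90 → met
11. non-destructive testing 153 days ago vs limit 120 → not met
Not met: 9 of 11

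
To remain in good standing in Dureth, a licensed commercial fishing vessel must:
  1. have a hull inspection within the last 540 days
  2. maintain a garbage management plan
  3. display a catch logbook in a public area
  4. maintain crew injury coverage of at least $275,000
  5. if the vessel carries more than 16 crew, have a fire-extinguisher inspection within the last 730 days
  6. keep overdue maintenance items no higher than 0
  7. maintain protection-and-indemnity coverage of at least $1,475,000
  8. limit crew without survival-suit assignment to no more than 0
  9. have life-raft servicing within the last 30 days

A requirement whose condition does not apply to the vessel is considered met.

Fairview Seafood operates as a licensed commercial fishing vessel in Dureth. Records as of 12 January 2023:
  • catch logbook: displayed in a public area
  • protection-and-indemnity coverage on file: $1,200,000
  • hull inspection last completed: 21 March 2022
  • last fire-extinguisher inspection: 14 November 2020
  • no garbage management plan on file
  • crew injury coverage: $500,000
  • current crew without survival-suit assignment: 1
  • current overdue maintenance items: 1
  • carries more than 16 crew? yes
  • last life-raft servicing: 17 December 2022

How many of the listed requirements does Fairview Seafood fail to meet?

5

1. hull inspection 297 days ago vs limit 540 → met
2. garbage management plan absent → not met
3. catch logbook present → met
4. crew injury coverage $500,000 ≥ $275,000 → met
5. condition 'carries more than 16 crew' holds; fire-extinguisher inspection 789 days ago vs limit 730 → not met
6. overdue maintenance items 1 > 0 → not met
7. protection-and-indemnity coverage $1,200,000 < $1,475,000 → not met
8. crew without survival-suit assignment 1 > 0 → not met
9. life-raft servicing 26 days ago vs limit 30 → met
Not met: 5 of 9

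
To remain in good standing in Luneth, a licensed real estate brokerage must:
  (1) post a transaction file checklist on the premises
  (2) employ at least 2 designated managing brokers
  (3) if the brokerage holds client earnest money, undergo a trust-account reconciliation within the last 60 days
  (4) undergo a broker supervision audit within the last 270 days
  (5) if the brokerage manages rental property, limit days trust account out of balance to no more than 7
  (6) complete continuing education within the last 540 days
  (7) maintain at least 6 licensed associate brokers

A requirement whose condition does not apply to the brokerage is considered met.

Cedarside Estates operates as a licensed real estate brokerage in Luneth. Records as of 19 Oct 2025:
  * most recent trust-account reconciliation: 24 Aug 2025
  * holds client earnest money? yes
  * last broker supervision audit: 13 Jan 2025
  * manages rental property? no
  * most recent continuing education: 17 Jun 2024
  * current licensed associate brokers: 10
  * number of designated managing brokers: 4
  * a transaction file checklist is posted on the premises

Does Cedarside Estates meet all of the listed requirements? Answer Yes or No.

1. transaction file checklist present → met
2. designated managing brokers 4 ≥ 2 → met
3. condition 'holds client earnest money' holds; trust-account reconciliation 56 days ago vs limit 60 → met
4. broker supervision audit 279 days ago vs limit 270 → not met
5. condition 'manages rental property' does not hold → requirement n/a → met
6. continuing education 489 days ago vs limit 540 → met
7. licensed associate brokers 10 ≥ 6 → met
Not met: 4

No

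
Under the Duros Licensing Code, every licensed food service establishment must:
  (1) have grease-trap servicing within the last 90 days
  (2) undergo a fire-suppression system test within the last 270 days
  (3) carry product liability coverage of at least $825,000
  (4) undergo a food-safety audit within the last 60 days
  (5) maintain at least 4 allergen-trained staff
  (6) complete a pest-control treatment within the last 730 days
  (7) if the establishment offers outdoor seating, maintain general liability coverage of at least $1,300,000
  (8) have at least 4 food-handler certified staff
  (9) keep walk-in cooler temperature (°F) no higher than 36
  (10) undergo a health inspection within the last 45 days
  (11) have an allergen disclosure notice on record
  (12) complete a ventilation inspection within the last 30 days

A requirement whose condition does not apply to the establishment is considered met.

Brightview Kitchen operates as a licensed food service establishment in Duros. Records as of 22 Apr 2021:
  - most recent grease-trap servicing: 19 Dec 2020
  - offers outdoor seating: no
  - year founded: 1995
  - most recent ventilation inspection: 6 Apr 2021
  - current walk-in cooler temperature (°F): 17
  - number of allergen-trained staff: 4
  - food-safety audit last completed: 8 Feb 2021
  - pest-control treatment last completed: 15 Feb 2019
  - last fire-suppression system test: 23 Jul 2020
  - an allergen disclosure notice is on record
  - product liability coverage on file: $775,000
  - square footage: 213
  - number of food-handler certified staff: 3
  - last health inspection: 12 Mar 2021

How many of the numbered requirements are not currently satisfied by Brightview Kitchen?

6

1. grease-trap servicing 124 days ago vs limit 90 → not met
2. fire-suppression system test 273 days ago vs limit 270 → not met
3. product liability coverage $775,000 < $825,000 → not met
4. food-safety audit 73 days ago vs limit 60 → not met
5. allergen-trained staff 4 ≥ 4 → met
6. pest-control treatment 797 days ago vs limit 730 → not met
7. condition 'offers outdoor seating' does not hold → requirement n/a → met
8. food-handler certified staff 3 < 4 → not met
9. walk-in cooler temperature (°F) 17 ≤ 36 → met
10. health inspection 41 days ago vs limit 45 → met
11. allergen disclosure notice present → met
12. ventilation inspection 16 days ago vs limit 30 → met
Not met: 6 of 12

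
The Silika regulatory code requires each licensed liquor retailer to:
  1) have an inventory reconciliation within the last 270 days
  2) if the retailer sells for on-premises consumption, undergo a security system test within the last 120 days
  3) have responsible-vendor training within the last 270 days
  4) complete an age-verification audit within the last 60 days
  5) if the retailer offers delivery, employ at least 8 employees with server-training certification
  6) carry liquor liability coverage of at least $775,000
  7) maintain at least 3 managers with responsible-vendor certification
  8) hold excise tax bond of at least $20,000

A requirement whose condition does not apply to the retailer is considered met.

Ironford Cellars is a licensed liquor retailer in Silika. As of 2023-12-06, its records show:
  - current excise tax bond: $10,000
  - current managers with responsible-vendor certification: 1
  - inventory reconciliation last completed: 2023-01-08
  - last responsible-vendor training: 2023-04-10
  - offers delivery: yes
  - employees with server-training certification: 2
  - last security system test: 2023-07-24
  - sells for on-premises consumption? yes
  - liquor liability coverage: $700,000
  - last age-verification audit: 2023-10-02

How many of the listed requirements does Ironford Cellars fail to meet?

1. inventory reconciliation 332 days ago vs limit 270 → not met
2. condition 'sells for on-premises consumption' holds; security system test 135 days ago vs limit 120 → not met
3. responsible-vendor training 240 days ago vs limit 270 → met
4. age-verification audit 65 days ago vs limit 60 → not met
5. condition 'offers delivery' holds; employees with server-training certification 2 < 8 → not met
6. liquor liability coverage $700,000 < $775,000 → not met
7. managers with responsible-vendor certification 1 < 3 → not met
8. excise tax bond $10,000 < $20,000 → not met
Not met: 7 of 8

7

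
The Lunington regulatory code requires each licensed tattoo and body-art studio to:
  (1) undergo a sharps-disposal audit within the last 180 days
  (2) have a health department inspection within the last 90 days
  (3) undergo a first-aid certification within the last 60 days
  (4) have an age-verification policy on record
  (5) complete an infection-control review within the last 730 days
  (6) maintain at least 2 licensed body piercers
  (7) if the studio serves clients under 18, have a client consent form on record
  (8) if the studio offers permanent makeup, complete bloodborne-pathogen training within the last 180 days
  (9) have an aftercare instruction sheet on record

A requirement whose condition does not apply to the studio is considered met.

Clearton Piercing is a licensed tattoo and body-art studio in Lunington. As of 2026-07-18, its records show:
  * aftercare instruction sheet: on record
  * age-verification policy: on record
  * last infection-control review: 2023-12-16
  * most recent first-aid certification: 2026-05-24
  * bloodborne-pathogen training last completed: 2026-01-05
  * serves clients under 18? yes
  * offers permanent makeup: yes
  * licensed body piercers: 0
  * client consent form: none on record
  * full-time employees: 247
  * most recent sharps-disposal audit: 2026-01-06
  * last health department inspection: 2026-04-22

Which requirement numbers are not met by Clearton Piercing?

1, 5, 6, 7, 8

1. sharps-disposal audit 193 days ago vs limit 180 → not met
2. health department inspection 87 days ago vs limit 90 → met
3. first-aid certification 55 days ago vs limit 60 → met
4. age-verification policy present → met
5. infection-control review 945 days ago vs limit 730 → not met
6. licensed body piercers 0 < 2 → not met
7. condition 'serves clients under 18' holds; client consent form absent → not met
8. condition 'offers permanent makeup' holds; bloodborne-pathogen training 194 days ago vs limit 180 → not met
9. aftercare instruction sheet present → met
Not met: 1, 5, 6, 7, 8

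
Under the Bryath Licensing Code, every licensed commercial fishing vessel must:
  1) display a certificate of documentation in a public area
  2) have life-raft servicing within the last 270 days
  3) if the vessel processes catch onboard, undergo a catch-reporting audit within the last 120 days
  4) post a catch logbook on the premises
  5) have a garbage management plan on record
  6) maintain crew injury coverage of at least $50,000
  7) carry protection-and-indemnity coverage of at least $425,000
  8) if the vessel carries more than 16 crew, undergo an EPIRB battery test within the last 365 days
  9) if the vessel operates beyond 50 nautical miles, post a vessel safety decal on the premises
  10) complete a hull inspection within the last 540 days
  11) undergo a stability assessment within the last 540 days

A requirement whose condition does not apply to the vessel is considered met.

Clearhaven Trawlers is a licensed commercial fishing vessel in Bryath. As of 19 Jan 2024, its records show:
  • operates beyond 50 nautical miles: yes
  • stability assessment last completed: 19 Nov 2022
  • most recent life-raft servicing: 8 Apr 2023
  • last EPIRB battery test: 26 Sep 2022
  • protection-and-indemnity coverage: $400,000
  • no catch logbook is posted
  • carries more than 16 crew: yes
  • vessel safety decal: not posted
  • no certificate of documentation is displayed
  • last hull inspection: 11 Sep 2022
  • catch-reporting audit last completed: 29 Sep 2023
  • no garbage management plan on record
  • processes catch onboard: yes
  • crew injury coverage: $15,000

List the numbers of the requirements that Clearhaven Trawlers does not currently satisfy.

1. certificate of documentation absent → not met
2. life-raft servicing 286 days ago vs limit 270 → not met
3. condition 'processes catch onboard' holds; catch-reporting audit 112 days ago vs limit 120 → met
4. catch logbook absent → not met
5. garbage management plan absent → not met
6. crew injury coverage $15,000 < $50,000 → not met
7. protection-and-indemnity coverage $400,000 < $425,000 → not met
8. condition 'carries more than 16 crew' holds; EPIRB battery test 480 days ago vs limit 365 → not met
9. condition 'operates beyond 50 nautical miles' holds; vessel safety decal absent → not met
10. hull inspection 495 days ago vs limit 540 → met
11. stability assessment 426 days ago vs limit 540 → met
Not met: 1, 2, 4, 5, 6, 7, 8, 9

1, 2, 4, 5, 6, 7, 8, 9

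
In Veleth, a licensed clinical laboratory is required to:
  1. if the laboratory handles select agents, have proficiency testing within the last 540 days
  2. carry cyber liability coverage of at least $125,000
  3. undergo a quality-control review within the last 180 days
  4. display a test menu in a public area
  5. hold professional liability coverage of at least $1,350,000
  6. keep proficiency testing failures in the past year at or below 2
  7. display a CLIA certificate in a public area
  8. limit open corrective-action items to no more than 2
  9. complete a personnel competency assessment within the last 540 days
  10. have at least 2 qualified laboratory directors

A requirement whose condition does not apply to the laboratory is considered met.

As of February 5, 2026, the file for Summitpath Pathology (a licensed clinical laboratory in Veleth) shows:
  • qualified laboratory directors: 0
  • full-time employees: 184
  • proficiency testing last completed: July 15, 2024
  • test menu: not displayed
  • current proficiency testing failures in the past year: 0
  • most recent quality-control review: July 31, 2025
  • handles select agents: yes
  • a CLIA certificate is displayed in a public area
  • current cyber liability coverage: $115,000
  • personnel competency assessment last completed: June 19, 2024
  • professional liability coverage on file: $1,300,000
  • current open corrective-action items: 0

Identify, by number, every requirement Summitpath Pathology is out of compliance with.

1, 2, 3, 4, 5, 9, 10

1. condition 'handles select agents' holds; proficiency testing 570 days ago vs limit 540 → not met
2. cyber liability coverage $115,000 < $125,000 → not met
3. quality-control review 189 days ago vs limit 180 → not met
4. test menu absent → not met
5. professional liability coverage $1,300,000 < $1,350,000 → not met
6. proficiency testing failures in the past year 0 ≤ 2 → met
7. CLIA certificate present → met
8. open corrective-action items 0 ≤ 2 → met
9. personnel competency assessment 596 days ago vs limit 540 → not met
10. qualified laboratory directors 0 < 2 → not met
Not met: 1, 2, 3, 4, 5, 9, 10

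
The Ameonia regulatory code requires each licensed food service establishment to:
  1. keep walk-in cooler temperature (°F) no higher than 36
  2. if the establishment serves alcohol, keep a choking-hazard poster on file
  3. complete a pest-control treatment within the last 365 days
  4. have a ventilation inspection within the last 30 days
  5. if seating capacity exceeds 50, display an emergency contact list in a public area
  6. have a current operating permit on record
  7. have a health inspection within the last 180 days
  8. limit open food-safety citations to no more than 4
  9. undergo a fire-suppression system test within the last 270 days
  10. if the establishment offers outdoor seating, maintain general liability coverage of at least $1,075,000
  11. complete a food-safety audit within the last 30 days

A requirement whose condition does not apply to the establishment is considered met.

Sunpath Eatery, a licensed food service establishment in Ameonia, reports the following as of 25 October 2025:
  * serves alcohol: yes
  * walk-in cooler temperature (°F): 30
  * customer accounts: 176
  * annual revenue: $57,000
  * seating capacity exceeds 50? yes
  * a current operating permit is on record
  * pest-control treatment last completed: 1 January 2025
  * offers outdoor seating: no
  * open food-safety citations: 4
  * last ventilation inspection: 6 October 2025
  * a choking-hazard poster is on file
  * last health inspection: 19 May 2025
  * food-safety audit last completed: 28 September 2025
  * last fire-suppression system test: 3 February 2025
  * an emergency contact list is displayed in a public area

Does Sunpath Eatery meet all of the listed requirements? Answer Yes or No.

1. walk-in cooler temperature (°F) 30 ≤ 36 → met
2. condition 'serves alcohol' holds; choking-hazard poster present → met
3. pest-control treatment 297 days ago vs limit 365 → met
4. ventilation inspection 19 days ago vs limit 30 → met
5. condition 'seating capacity exceeds 50' holds; emergency contact list present → met
6. current operating permit present → met
7. health inspection 159 days ago vs limit 180 → met
8. open food-safety citations 4 ≤ 4 → met
9. fire-suppression system test 264 days ago vs limit 270 → met
10. condition 'offers outdoor seating' does not hold → requirement n/a → met
11. food-safety audit 27 days ago vs limit 30 → met
All met.

Yes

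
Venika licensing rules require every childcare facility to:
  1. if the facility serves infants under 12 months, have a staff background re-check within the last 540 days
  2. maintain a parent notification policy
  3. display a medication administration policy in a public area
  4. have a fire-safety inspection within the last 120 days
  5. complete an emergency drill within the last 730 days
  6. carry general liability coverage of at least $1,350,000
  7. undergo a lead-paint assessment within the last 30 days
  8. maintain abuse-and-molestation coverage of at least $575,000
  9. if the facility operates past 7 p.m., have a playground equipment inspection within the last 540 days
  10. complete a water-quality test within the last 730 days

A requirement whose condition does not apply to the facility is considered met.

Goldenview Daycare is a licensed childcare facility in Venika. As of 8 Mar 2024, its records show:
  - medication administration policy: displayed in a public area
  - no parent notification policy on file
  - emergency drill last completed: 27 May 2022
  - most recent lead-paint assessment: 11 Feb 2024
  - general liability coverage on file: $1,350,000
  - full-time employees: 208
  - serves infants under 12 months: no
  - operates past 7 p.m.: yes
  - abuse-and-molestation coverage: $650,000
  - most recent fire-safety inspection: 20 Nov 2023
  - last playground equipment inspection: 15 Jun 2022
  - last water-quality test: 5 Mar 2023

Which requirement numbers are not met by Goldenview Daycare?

1. condition 'serves infants under 12 months' does not hold → requirement n/a → met
2. parent notification policy absent → not met
3. medication administration policy present → met
4. fire-safety inspection 109 days ago vs limit 120 → met
5. emergency drill 651 days ago vs limit 730 → met
6. general liability coverage $1,350,000 ≥ $1,350,000 → met
7. lead-paint assessment 26 days ago vs limit 30 → met
8. abuse-and-molestation coverage $650,000 ≥ $575,000 → met
9. condition 'operates past 7 p.m.' holds; playground equipment inspection 632 days ago vs limit 540 → not met
10. water-quality test 369 days ago vs limit 730 → met
Not met: 2, 9

2, 9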